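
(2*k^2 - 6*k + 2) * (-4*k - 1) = -8*k^3 + 22*k^2 - 2*k - 2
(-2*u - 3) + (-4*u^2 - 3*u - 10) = -4*u^2 - 5*u - 13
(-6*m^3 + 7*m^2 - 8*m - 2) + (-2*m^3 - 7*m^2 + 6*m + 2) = -8*m^3 - 2*m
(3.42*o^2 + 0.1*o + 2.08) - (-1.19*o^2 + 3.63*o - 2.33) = 4.61*o^2 - 3.53*o + 4.41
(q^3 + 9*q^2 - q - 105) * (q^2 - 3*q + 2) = q^5 + 6*q^4 - 26*q^3 - 84*q^2 + 313*q - 210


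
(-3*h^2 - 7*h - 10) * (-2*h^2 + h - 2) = 6*h^4 + 11*h^3 + 19*h^2 + 4*h + 20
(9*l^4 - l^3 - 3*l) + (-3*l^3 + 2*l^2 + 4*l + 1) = 9*l^4 - 4*l^3 + 2*l^2 + l + 1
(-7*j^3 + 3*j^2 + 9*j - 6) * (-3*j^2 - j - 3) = 21*j^5 - 2*j^4 - 9*j^3 - 21*j + 18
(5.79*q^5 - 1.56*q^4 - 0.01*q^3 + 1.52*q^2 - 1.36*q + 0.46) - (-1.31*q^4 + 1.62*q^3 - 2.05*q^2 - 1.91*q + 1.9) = 5.79*q^5 - 0.25*q^4 - 1.63*q^3 + 3.57*q^2 + 0.55*q - 1.44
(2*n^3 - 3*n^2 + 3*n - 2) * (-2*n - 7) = -4*n^4 - 8*n^3 + 15*n^2 - 17*n + 14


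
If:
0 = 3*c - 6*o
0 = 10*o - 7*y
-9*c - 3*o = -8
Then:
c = 16/21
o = 8/21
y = 80/147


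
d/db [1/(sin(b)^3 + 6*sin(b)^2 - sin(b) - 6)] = (-3*sin(b)^2 - 12*sin(b) + 1)/((sin(b) + 6)^2*cos(b)^3)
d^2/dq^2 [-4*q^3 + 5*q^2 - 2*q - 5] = 10 - 24*q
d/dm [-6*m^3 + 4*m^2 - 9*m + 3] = -18*m^2 + 8*m - 9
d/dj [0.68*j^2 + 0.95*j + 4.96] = 1.36*j + 0.95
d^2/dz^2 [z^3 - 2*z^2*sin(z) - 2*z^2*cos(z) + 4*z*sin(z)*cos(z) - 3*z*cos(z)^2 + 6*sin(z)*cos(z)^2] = 2*sqrt(2)*z^2*sin(z + pi/4) - 8*z*sin(2*z) + 6*z*cos(2*z) - 8*sqrt(2)*z*cos(z + pi/4) + 6*z - 11*sin(z)/2 + 6*sin(2*z) - 27*sin(3*z)/2 - 4*cos(z) + 8*cos(2*z)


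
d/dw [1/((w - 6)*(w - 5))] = (11 - 2*w)/(w^4 - 22*w^3 + 181*w^2 - 660*w + 900)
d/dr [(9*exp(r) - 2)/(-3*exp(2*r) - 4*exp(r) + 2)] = (27*exp(2*r) - 12*exp(r) + 10)*exp(r)/(9*exp(4*r) + 24*exp(3*r) + 4*exp(2*r) - 16*exp(r) + 4)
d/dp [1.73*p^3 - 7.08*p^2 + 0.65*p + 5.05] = 5.19*p^2 - 14.16*p + 0.65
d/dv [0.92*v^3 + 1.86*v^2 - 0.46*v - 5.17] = 2.76*v^2 + 3.72*v - 0.46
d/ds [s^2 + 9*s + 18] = 2*s + 9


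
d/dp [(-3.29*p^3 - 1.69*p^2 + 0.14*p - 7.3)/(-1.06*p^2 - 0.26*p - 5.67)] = (3.4874*p^4 + 1.7108*p^3 + 56.5507*p^2 + 3.6886*p - 2.6918)/(1.1236*p^4 + 0.5512*p^3 + 12.088*p^2 + 2.9484*p + 32.1489)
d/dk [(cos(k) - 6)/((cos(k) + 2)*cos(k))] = (sin(k) - 12*sin(k)/cos(k)^2 - 12*tan(k))/(cos(k) + 2)^2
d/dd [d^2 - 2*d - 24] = 2*d - 2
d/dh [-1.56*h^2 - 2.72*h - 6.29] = -3.12*h - 2.72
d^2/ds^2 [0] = 0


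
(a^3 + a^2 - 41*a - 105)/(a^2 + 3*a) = a - 2 - 35/a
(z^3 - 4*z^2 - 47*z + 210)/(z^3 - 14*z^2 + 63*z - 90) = (z + 7)/(z - 3)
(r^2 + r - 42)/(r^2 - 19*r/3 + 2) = 3*(r + 7)/(3*r - 1)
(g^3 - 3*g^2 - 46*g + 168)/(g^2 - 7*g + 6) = (g^2 + 3*g - 28)/(g - 1)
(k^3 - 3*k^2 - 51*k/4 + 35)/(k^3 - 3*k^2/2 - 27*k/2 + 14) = (k - 5/2)/(k - 1)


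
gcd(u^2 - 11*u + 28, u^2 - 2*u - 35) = u - 7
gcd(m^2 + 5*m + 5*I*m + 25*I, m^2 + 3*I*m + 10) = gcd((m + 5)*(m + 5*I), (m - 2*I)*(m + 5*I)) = m + 5*I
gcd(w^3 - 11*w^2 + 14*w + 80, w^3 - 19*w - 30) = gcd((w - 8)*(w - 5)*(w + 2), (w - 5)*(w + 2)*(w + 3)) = w^2 - 3*w - 10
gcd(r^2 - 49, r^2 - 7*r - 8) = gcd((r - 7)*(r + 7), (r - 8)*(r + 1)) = 1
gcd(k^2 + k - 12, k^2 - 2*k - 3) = k - 3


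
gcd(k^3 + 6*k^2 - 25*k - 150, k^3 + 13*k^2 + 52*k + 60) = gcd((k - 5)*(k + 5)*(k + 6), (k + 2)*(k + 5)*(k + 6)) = k^2 + 11*k + 30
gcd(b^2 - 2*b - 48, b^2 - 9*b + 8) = b - 8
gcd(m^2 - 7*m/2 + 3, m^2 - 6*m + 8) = m - 2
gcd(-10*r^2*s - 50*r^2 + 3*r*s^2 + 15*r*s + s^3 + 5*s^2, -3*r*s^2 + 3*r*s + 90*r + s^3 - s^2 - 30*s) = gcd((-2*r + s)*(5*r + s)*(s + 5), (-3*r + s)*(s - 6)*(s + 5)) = s + 5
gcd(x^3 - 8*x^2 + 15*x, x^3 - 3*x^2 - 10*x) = x^2 - 5*x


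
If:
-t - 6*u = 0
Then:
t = -6*u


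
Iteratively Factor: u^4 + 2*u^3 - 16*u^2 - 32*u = (u)*(u^3 + 2*u^2 - 16*u - 32) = u*(u + 4)*(u^2 - 2*u - 8) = u*(u - 4)*(u + 4)*(u + 2)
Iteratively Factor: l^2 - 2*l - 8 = (l - 4)*(l + 2)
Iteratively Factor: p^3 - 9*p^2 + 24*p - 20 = (p - 5)*(p^2 - 4*p + 4) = (p - 5)*(p - 2)*(p - 2)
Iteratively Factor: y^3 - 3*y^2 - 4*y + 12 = (y - 3)*(y^2 - 4) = (y - 3)*(y - 2)*(y + 2)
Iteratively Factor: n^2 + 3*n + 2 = (n + 2)*(n + 1)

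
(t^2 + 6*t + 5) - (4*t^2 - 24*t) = -3*t^2 + 30*t + 5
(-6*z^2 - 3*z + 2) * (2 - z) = 6*z^3 - 9*z^2 - 8*z + 4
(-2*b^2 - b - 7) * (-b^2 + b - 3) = 2*b^4 - b^3 + 12*b^2 - 4*b + 21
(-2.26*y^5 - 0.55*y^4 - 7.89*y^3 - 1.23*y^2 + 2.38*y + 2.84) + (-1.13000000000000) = -2.26*y^5 - 0.55*y^4 - 7.89*y^3 - 1.23*y^2 + 2.38*y + 1.71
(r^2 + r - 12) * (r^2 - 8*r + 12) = r^4 - 7*r^3 - 8*r^2 + 108*r - 144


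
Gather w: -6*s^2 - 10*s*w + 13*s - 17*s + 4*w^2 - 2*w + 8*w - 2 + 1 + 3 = -6*s^2 - 4*s + 4*w^2 + w*(6 - 10*s) + 2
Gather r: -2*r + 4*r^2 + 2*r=4*r^2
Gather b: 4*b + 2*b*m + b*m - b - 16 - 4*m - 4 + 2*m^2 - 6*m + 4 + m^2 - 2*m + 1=b*(3*m + 3) + 3*m^2 - 12*m - 15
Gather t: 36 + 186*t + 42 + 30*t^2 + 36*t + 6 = 30*t^2 + 222*t + 84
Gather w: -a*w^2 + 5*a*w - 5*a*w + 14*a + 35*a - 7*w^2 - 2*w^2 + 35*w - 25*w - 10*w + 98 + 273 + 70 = 49*a + w^2*(-a - 9) + 441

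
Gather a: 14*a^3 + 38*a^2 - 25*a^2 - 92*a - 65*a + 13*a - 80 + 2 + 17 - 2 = 14*a^3 + 13*a^2 - 144*a - 63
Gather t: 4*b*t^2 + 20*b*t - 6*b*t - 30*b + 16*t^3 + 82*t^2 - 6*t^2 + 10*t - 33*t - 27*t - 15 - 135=-30*b + 16*t^3 + t^2*(4*b + 76) + t*(14*b - 50) - 150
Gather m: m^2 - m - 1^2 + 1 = m^2 - m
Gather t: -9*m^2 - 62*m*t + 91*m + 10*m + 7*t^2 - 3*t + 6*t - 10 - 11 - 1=-9*m^2 + 101*m + 7*t^2 + t*(3 - 62*m) - 22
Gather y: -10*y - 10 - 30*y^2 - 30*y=-30*y^2 - 40*y - 10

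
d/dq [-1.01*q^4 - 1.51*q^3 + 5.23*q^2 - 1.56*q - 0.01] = -4.04*q^3 - 4.53*q^2 + 10.46*q - 1.56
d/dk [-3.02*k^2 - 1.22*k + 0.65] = -6.04*k - 1.22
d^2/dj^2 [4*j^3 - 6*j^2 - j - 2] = 24*j - 12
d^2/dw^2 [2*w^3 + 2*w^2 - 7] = 12*w + 4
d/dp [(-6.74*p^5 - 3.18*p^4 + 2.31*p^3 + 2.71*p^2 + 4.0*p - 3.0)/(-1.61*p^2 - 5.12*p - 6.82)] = (32.5542*p^6 + 148.2748*p^5 + 274.9597*p^4 + 63.096*p^3 - 54.6978*p^2 - 46.6244*p - 42.64)/(2.5921*p^4 + 16.4864*p^3 + 48.1748*p^2 + 69.8368*p + 46.5124)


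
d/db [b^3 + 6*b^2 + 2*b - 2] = 3*b^2 + 12*b + 2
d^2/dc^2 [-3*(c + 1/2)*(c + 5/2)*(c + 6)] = -18*c - 54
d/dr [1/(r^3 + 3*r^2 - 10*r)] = (-3*r^2 - 6*r + 10)/(r^2*(r^2 + 3*r - 10)^2)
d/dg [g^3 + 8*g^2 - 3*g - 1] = 3*g^2 + 16*g - 3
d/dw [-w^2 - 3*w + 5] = -2*w - 3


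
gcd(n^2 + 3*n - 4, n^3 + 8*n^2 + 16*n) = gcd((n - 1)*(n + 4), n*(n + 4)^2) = n + 4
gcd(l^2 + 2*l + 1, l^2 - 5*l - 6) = l + 1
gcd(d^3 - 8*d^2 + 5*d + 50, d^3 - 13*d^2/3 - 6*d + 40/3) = d^2 - 3*d - 10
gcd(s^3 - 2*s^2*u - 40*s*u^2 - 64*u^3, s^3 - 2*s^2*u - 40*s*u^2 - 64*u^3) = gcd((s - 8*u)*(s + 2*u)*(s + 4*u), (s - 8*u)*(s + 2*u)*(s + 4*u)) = s^3 - 2*s^2*u - 40*s*u^2 - 64*u^3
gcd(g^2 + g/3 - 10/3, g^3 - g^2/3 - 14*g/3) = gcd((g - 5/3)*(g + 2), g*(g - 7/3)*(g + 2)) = g + 2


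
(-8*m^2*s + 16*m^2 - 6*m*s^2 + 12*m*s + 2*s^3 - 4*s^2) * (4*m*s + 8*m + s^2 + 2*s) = -32*m^3*s^2 + 128*m^3 - 32*m^2*s^3 + 128*m^2*s + 2*m*s^4 - 8*m*s^2 + 2*s^5 - 8*s^3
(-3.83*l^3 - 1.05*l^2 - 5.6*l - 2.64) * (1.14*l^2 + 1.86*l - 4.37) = -4.3662*l^5 - 8.3208*l^4 + 8.4001*l^3 - 8.8371*l^2 + 19.5616*l + 11.5368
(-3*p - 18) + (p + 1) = -2*p - 17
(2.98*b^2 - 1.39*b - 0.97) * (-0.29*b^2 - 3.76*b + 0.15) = -0.8642*b^4 - 10.8017*b^3 + 5.9547*b^2 + 3.4387*b - 0.1455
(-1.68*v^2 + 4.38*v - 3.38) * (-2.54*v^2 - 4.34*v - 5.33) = 4.2672*v^4 - 3.834*v^3 - 1.4696*v^2 - 8.6762*v + 18.0154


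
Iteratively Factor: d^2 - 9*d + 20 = (d - 5)*(d - 4)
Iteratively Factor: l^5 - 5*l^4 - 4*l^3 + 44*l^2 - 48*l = (l - 4)*(l^4 - l^3 - 8*l^2 + 12*l) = (l - 4)*(l - 2)*(l^3 + l^2 - 6*l) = (l - 4)*(l - 2)^2*(l^2 + 3*l) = (l - 4)*(l - 2)^2*(l + 3)*(l)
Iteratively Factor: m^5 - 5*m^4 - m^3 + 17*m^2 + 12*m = (m + 1)*(m^4 - 6*m^3 + 5*m^2 + 12*m) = m*(m + 1)*(m^3 - 6*m^2 + 5*m + 12) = m*(m - 3)*(m + 1)*(m^2 - 3*m - 4) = m*(m - 3)*(m + 1)^2*(m - 4)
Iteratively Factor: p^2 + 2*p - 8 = (p + 4)*(p - 2)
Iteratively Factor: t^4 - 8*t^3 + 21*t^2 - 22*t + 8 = (t - 4)*(t^3 - 4*t^2 + 5*t - 2) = (t - 4)*(t - 2)*(t^2 - 2*t + 1) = (t - 4)*(t - 2)*(t - 1)*(t - 1)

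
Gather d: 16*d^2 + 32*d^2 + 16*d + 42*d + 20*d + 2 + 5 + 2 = 48*d^2 + 78*d + 9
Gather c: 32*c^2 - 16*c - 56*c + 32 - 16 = 32*c^2 - 72*c + 16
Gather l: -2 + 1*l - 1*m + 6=l - m + 4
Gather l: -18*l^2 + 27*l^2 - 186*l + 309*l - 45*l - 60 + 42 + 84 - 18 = 9*l^2 + 78*l + 48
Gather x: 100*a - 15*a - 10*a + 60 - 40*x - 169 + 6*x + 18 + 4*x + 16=75*a - 30*x - 75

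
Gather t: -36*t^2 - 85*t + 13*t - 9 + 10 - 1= -36*t^2 - 72*t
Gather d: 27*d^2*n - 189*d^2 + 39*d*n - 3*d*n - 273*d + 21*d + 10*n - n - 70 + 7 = d^2*(27*n - 189) + d*(36*n - 252) + 9*n - 63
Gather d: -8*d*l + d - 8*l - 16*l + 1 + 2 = d*(1 - 8*l) - 24*l + 3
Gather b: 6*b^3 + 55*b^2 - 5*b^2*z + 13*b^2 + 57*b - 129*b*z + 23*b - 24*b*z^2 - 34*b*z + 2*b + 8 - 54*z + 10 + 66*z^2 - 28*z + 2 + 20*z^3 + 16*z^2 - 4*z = 6*b^3 + b^2*(68 - 5*z) + b*(-24*z^2 - 163*z + 82) + 20*z^3 + 82*z^2 - 86*z + 20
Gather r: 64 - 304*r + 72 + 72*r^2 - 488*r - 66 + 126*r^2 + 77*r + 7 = 198*r^2 - 715*r + 77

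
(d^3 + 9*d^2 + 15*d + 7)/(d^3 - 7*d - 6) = (d^2 + 8*d + 7)/(d^2 - d - 6)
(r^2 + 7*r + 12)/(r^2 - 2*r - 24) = (r + 3)/(r - 6)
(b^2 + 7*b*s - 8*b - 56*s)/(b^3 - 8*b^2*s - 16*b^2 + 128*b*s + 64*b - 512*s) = (-b - 7*s)/(-b^2 + 8*b*s + 8*b - 64*s)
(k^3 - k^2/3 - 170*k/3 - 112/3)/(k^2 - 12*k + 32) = (3*k^2 + 23*k + 14)/(3*(k - 4))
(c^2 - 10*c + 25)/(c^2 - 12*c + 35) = (c - 5)/(c - 7)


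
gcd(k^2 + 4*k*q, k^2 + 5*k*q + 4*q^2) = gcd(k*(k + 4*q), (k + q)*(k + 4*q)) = k + 4*q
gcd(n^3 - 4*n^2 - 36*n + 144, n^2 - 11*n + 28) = n - 4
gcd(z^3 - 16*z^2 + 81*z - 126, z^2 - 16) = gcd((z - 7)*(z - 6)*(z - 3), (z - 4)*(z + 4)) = 1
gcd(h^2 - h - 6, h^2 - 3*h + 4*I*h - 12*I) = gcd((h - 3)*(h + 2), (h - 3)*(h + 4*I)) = h - 3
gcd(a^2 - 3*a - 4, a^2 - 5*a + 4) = a - 4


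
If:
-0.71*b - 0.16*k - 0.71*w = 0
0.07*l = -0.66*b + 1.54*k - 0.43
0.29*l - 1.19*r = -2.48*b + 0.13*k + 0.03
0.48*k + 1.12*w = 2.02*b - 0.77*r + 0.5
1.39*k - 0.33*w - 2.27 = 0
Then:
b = 1.16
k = 1.29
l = 11.27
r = 5.00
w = -1.45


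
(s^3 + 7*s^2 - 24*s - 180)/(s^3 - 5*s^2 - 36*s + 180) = (s + 6)/(s - 6)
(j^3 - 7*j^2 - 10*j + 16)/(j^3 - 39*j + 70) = (j^3 - 7*j^2 - 10*j + 16)/(j^3 - 39*j + 70)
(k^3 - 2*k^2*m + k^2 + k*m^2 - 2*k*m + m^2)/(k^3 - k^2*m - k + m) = (k - m)/(k - 1)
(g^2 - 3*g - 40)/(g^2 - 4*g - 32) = (g + 5)/(g + 4)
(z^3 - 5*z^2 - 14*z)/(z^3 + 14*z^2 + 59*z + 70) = z*(z - 7)/(z^2 + 12*z + 35)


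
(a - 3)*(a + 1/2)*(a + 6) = a^3 + 7*a^2/2 - 33*a/2 - 9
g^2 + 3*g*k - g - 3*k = (g - 1)*(g + 3*k)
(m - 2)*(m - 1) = m^2 - 3*m + 2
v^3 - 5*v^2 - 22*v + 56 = (v - 7)*(v - 2)*(v + 4)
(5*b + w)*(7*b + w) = 35*b^2 + 12*b*w + w^2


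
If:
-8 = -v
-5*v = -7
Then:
No Solution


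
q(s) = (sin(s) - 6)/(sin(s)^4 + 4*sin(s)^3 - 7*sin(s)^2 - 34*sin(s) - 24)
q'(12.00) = -1.99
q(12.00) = 0.79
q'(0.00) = -0.40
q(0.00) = 0.25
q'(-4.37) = 0.02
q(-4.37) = 0.09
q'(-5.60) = -0.09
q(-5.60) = 0.11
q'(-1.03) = -14.44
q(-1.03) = 3.47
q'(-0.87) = -6.45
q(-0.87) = 1.91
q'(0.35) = -0.18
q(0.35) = 0.16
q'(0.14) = -0.28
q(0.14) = 0.20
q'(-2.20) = 9.04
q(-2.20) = 2.45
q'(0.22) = -0.24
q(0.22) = 0.18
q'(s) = (sin(s) - 6)*(-4*sin(s)^3*cos(s) - 12*sin(s)^2*cos(s) + 14*sin(s)*cos(s) + 34*cos(s))/(sin(s)^4 + 4*sin(s)^3 - 7*sin(s)^2 - 34*sin(s) - 24)^2 + cos(s)/(sin(s)^4 + 4*sin(s)^3 - 7*sin(s)^2 - 34*sin(s) - 24) = (-3*sin(s)^4 + 16*sin(s)^3 + 79*sin(s)^2 - 84*sin(s) - 228)*cos(s)/((sin(s) - 3)^2*(sin(s) + 1)^2*(sin(s) + 2)^2*(sin(s) + 4)^2)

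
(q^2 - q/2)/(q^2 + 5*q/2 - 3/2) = q/(q + 3)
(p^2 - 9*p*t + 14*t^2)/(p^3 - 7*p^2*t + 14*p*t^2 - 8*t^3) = (p - 7*t)/(p^2 - 5*p*t + 4*t^2)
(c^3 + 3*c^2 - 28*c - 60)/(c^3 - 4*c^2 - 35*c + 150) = (c + 2)/(c - 5)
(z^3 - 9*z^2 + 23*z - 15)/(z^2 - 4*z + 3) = z - 5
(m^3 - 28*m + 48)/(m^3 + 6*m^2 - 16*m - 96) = (m - 2)/(m + 4)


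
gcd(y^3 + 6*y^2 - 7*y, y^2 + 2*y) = y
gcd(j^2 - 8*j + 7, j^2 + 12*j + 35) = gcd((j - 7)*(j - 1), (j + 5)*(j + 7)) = 1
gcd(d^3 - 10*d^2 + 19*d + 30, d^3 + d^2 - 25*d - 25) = d^2 - 4*d - 5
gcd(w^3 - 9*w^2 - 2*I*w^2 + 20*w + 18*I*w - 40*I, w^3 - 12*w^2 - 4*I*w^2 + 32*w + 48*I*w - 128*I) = w - 4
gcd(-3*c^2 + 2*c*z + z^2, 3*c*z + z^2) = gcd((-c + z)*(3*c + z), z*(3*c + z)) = 3*c + z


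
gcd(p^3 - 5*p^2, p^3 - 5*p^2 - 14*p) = p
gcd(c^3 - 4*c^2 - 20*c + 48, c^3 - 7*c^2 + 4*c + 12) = c^2 - 8*c + 12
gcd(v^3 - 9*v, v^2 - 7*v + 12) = v - 3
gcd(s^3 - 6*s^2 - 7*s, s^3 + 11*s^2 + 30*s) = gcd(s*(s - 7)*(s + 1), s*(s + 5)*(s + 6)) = s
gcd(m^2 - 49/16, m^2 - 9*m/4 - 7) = m + 7/4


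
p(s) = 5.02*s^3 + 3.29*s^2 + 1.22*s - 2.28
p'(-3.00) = 117.02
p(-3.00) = -111.87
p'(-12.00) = 2090.90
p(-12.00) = -8217.72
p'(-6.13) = 526.79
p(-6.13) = -1042.47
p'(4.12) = 283.96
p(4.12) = 409.66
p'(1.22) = 31.66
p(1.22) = 13.22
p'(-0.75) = 4.76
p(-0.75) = -3.46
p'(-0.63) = 3.05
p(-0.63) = -3.00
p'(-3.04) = 120.40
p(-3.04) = -116.62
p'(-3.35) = 148.19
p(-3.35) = -158.17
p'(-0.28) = 0.56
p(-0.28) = -2.47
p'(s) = 15.06*s^2 + 6.58*s + 1.22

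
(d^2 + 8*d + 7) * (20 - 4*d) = -4*d^3 - 12*d^2 + 132*d + 140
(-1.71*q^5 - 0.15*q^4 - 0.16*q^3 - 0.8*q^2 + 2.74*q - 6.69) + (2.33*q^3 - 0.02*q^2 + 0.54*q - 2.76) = -1.71*q^5 - 0.15*q^4 + 2.17*q^3 - 0.82*q^2 + 3.28*q - 9.45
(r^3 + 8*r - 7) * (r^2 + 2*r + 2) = r^5 + 2*r^4 + 10*r^3 + 9*r^2 + 2*r - 14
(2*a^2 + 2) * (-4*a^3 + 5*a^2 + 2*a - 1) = -8*a^5 + 10*a^4 - 4*a^3 + 8*a^2 + 4*a - 2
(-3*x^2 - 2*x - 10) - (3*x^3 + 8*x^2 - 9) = -3*x^3 - 11*x^2 - 2*x - 1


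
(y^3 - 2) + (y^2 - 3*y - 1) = y^3 + y^2 - 3*y - 3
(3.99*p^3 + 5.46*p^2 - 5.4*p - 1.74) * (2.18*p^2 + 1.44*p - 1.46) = 8.6982*p^5 + 17.6484*p^4 - 9.735*p^3 - 19.5408*p^2 + 5.3784*p + 2.5404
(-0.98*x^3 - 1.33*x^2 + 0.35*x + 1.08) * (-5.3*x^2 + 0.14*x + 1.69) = 5.194*x^5 + 6.9118*x^4 - 3.6974*x^3 - 7.9227*x^2 + 0.7427*x + 1.8252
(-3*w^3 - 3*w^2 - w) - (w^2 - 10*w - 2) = -3*w^3 - 4*w^2 + 9*w + 2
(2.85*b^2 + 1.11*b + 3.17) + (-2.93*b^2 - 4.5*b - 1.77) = -0.0800000000000001*b^2 - 3.39*b + 1.4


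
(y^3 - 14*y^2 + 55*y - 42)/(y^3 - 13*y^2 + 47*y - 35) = (y - 6)/(y - 5)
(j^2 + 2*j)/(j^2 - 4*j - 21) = j*(j + 2)/(j^2 - 4*j - 21)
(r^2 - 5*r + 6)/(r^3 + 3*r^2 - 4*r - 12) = (r - 3)/(r^2 + 5*r + 6)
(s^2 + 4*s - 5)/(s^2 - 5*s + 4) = (s + 5)/(s - 4)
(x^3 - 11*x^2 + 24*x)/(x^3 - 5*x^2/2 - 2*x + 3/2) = 2*x*(x - 8)/(2*x^2 + x - 1)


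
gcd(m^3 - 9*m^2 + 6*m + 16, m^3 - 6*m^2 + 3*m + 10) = m^2 - m - 2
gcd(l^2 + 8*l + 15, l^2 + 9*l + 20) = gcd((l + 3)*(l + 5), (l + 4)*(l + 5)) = l + 5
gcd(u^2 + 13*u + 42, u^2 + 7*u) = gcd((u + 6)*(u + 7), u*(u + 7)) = u + 7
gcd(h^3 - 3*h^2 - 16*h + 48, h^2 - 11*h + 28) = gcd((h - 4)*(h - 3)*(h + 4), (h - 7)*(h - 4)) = h - 4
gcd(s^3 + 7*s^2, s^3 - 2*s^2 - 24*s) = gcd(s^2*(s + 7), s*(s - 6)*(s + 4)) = s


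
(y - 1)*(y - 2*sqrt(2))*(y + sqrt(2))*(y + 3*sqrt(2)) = y^4 - y^3 + 2*sqrt(2)*y^3 - 10*y^2 - 2*sqrt(2)*y^2 - 12*sqrt(2)*y + 10*y + 12*sqrt(2)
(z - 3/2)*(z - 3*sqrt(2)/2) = z^2 - 3*sqrt(2)*z/2 - 3*z/2 + 9*sqrt(2)/4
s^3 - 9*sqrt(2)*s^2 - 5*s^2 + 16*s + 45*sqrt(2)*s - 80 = (s - 5)*(s - 8*sqrt(2))*(s - sqrt(2))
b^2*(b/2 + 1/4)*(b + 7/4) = b^4/2 + 9*b^3/8 + 7*b^2/16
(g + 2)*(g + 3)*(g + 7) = g^3 + 12*g^2 + 41*g + 42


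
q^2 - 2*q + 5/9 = (q - 5/3)*(q - 1/3)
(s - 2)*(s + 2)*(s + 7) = s^3 + 7*s^2 - 4*s - 28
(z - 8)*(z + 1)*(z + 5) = z^3 - 2*z^2 - 43*z - 40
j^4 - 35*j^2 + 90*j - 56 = (j - 4)*(j - 2)*(j - 1)*(j + 7)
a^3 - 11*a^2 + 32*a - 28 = (a - 7)*(a - 2)^2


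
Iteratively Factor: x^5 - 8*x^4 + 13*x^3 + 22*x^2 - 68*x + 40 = (x - 2)*(x^4 - 6*x^3 + x^2 + 24*x - 20) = (x - 2)*(x - 1)*(x^3 - 5*x^2 - 4*x + 20) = (x - 2)^2*(x - 1)*(x^2 - 3*x - 10) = (x - 5)*(x - 2)^2*(x - 1)*(x + 2)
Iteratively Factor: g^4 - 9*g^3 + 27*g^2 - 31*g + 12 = (g - 4)*(g^3 - 5*g^2 + 7*g - 3) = (g - 4)*(g - 1)*(g^2 - 4*g + 3) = (g - 4)*(g - 1)^2*(g - 3)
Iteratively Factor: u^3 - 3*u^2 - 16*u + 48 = (u + 4)*(u^2 - 7*u + 12) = (u - 4)*(u + 4)*(u - 3)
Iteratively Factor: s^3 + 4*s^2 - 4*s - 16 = (s + 4)*(s^2 - 4) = (s - 2)*(s + 4)*(s + 2)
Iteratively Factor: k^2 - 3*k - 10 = (k + 2)*(k - 5)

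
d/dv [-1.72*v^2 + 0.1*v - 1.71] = 0.1 - 3.44*v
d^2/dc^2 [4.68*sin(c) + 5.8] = -4.68*sin(c)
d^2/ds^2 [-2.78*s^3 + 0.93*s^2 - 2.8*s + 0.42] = 1.86 - 16.68*s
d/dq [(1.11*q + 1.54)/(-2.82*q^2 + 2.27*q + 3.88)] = (3.1302*q^2 + 8.6856*q + 0.811)/(7.9524*q^4 - 12.8028*q^3 - 16.7303*q^2 + 17.6152*q + 15.0544)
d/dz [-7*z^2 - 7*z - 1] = -14*z - 7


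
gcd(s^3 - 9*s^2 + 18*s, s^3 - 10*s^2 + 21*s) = s^2 - 3*s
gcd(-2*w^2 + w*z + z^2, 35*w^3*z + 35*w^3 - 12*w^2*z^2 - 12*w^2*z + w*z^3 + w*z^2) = 1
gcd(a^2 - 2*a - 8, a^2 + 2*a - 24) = a - 4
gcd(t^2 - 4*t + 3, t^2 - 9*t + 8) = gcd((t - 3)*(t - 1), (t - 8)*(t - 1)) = t - 1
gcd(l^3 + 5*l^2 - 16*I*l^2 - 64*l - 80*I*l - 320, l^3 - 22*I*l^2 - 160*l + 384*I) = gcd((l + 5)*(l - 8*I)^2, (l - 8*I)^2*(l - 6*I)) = l^2 - 16*I*l - 64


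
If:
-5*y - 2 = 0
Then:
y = -2/5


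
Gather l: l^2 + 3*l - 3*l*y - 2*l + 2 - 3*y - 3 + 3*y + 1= l^2 + l*(1 - 3*y)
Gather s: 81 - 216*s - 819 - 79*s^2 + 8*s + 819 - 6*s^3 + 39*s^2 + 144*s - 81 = -6*s^3 - 40*s^2 - 64*s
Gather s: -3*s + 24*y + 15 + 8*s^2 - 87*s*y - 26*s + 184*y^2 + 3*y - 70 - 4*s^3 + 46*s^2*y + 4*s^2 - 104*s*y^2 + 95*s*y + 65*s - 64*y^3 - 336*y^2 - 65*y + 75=-4*s^3 + s^2*(46*y + 12) + s*(-104*y^2 + 8*y + 36) - 64*y^3 - 152*y^2 - 38*y + 20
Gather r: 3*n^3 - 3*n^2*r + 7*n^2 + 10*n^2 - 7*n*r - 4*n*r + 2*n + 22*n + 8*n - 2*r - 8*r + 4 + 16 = 3*n^3 + 17*n^2 + 32*n + r*(-3*n^2 - 11*n - 10) + 20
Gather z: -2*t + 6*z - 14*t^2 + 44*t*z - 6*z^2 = -14*t^2 - 2*t - 6*z^2 + z*(44*t + 6)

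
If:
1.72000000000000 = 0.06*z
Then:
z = 28.67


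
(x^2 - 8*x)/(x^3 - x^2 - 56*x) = 1/(x + 7)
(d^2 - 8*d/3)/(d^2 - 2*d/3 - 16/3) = d/(d + 2)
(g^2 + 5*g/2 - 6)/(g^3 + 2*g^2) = (g^2 + 5*g/2 - 6)/(g^2*(g + 2))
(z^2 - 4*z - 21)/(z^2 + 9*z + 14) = (z^2 - 4*z - 21)/(z^2 + 9*z + 14)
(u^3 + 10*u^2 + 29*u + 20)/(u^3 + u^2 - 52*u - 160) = (u + 1)/(u - 8)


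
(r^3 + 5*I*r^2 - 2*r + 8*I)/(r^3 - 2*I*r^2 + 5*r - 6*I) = (r + 4*I)/(r - 3*I)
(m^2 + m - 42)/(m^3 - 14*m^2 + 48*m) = (m + 7)/(m*(m - 8))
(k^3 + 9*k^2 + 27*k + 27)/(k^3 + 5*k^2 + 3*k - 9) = (k + 3)/(k - 1)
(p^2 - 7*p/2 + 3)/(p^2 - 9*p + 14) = (p - 3/2)/(p - 7)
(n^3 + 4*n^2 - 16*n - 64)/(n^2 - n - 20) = (n^2 - 16)/(n - 5)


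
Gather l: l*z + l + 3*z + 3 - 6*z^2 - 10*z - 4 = l*(z + 1) - 6*z^2 - 7*z - 1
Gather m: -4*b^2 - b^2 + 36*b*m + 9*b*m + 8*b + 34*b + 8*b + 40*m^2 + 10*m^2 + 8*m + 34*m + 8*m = -5*b^2 + 50*b + 50*m^2 + m*(45*b + 50)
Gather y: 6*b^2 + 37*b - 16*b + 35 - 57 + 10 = 6*b^2 + 21*b - 12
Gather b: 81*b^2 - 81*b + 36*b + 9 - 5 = 81*b^2 - 45*b + 4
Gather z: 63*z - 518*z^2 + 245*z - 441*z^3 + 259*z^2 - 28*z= -441*z^3 - 259*z^2 + 280*z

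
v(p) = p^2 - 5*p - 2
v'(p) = 2*p - 5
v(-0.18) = -1.07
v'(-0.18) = -5.36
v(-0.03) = -1.85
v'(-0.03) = -5.06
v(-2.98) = 21.78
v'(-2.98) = -10.96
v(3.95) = -6.15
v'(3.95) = 2.90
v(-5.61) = 57.52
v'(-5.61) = -16.22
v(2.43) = -8.25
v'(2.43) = -0.14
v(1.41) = -7.06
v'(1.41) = -2.18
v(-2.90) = 20.91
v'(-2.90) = -10.80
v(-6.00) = 64.00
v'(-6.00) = -17.00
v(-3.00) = 22.00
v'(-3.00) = -11.00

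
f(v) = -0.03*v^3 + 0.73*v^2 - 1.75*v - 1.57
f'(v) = -0.09*v^2 + 1.46*v - 1.75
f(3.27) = -0.54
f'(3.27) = 2.06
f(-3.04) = 11.34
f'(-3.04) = -7.02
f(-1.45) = 2.59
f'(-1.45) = -4.06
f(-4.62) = 25.05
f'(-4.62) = -10.42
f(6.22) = 8.57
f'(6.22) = 3.85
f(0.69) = -2.44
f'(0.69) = -0.79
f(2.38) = -2.00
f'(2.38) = 1.22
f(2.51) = -1.84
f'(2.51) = 1.35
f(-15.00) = 290.18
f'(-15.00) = -43.90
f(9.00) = 19.94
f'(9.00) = 4.10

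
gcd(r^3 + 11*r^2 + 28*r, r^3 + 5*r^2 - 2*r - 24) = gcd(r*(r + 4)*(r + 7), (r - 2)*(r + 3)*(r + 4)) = r + 4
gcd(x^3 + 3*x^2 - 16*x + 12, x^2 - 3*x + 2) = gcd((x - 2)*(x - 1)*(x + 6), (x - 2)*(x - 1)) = x^2 - 3*x + 2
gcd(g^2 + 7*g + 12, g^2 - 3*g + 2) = 1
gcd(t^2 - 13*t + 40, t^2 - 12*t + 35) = t - 5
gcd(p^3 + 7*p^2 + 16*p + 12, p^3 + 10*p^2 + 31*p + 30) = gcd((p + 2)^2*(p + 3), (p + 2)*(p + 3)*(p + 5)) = p^2 + 5*p + 6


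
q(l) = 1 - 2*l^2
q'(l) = -4*l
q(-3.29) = -20.65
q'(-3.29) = 13.16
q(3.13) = -18.59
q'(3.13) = -12.52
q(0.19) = 0.93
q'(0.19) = -0.76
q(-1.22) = -1.98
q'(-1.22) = 4.88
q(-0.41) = 0.66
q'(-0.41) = 1.64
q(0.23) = 0.89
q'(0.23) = -0.92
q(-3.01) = -17.12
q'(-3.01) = 12.04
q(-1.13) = -1.55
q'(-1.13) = 4.52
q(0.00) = 1.00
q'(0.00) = 0.00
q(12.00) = -287.00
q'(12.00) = -48.00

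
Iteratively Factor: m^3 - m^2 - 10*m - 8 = (m + 1)*(m^2 - 2*m - 8) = (m + 1)*(m + 2)*(m - 4)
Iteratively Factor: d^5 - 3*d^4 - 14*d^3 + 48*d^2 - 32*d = (d - 1)*(d^4 - 2*d^3 - 16*d^2 + 32*d) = (d - 4)*(d - 1)*(d^3 + 2*d^2 - 8*d) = d*(d - 4)*(d - 1)*(d^2 + 2*d - 8) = d*(d - 4)*(d - 1)*(d + 4)*(d - 2)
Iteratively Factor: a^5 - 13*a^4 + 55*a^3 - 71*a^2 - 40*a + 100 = (a - 2)*(a^4 - 11*a^3 + 33*a^2 - 5*a - 50) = (a - 2)*(a + 1)*(a^3 - 12*a^2 + 45*a - 50) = (a - 5)*(a - 2)*(a + 1)*(a^2 - 7*a + 10) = (a - 5)^2*(a - 2)*(a + 1)*(a - 2)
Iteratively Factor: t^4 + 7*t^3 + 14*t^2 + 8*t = (t + 1)*(t^3 + 6*t^2 + 8*t) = t*(t + 1)*(t^2 + 6*t + 8) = t*(t + 1)*(t + 4)*(t + 2)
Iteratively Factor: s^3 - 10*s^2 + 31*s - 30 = (s - 2)*(s^2 - 8*s + 15) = (s - 3)*(s - 2)*(s - 5)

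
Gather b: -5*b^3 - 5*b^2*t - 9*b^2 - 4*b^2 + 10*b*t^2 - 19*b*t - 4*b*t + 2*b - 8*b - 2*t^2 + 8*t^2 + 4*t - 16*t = -5*b^3 + b^2*(-5*t - 13) + b*(10*t^2 - 23*t - 6) + 6*t^2 - 12*t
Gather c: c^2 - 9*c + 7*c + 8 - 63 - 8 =c^2 - 2*c - 63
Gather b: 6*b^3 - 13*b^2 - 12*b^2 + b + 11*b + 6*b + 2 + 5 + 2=6*b^3 - 25*b^2 + 18*b + 9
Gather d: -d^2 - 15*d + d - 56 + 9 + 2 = -d^2 - 14*d - 45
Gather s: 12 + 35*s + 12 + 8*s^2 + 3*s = 8*s^2 + 38*s + 24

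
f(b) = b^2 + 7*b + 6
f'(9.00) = 25.00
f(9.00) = 150.00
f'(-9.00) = -11.00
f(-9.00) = 24.00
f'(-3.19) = 0.62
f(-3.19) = -6.15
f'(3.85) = 14.70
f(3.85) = 47.77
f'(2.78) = 12.56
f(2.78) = 33.19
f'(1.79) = 10.58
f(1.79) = 21.73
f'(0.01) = 7.02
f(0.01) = 6.07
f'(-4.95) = -2.90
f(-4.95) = -4.15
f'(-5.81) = -4.62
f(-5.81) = -0.91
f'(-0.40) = 6.20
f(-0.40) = 3.36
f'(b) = 2*b + 7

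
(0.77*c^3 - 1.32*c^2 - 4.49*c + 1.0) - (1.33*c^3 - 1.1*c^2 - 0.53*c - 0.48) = -0.56*c^3 - 0.22*c^2 - 3.96*c + 1.48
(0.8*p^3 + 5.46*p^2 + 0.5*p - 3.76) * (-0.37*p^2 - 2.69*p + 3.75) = -0.296*p^5 - 4.1722*p^4 - 11.8724*p^3 + 20.5212*p^2 + 11.9894*p - 14.1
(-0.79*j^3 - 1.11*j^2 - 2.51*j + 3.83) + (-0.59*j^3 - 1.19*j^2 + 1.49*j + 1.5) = -1.38*j^3 - 2.3*j^2 - 1.02*j + 5.33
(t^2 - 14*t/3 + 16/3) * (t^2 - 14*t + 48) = t^4 - 56*t^3/3 + 356*t^2/3 - 896*t/3 + 256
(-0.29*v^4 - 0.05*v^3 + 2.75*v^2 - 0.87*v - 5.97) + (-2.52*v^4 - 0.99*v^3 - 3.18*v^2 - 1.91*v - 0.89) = -2.81*v^4 - 1.04*v^3 - 0.43*v^2 - 2.78*v - 6.86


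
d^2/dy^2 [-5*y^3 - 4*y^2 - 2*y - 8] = -30*y - 8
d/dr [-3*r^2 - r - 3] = -6*r - 1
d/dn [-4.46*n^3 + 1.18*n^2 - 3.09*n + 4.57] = -13.38*n^2 + 2.36*n - 3.09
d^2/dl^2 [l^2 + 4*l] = 2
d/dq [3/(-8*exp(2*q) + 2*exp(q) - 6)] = (12*exp(q) - 3/2)*exp(q)/(4*exp(2*q) - exp(q) + 3)^2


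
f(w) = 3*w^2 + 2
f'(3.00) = 18.00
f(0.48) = 2.69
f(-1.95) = 13.41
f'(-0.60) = -3.60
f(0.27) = 2.22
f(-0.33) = 2.33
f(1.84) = 12.16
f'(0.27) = 1.62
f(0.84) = 4.12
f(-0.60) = 3.08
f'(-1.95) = -11.70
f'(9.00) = 54.00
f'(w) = 6*w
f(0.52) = 2.81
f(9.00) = 245.00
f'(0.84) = 5.04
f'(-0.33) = -1.98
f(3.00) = 29.00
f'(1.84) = 11.04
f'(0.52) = 3.12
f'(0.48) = 2.88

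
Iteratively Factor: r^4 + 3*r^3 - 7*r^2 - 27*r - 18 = (r + 1)*(r^3 + 2*r^2 - 9*r - 18) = (r + 1)*(r + 2)*(r^2 - 9) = (r - 3)*(r + 1)*(r + 2)*(r + 3)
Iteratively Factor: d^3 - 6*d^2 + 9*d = (d - 3)*(d^2 - 3*d) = d*(d - 3)*(d - 3)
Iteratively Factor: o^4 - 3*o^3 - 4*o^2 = (o)*(o^3 - 3*o^2 - 4*o) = o*(o + 1)*(o^2 - 4*o) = o*(o - 4)*(o + 1)*(o)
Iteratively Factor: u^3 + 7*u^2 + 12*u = (u + 3)*(u^2 + 4*u) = (u + 3)*(u + 4)*(u)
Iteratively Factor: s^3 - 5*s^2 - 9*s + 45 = (s + 3)*(s^2 - 8*s + 15) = (s - 3)*(s + 3)*(s - 5)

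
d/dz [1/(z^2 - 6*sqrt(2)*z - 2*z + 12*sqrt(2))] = 2*(-z + 1 + 3*sqrt(2))/(z^2 - 6*sqrt(2)*z - 2*z + 12*sqrt(2))^2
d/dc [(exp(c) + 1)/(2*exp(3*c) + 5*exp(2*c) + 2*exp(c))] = (-4*exp(3*c) - 11*exp(2*c) - 10*exp(c) - 2)*exp(-c)/(4*exp(4*c) + 20*exp(3*c) + 33*exp(2*c) + 20*exp(c) + 4)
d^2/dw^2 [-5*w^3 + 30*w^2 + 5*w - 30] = 60 - 30*w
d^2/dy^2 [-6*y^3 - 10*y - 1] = -36*y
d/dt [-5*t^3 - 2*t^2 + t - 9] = -15*t^2 - 4*t + 1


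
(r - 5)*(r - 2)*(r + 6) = r^3 - r^2 - 32*r + 60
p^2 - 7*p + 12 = (p - 4)*(p - 3)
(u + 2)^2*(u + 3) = u^3 + 7*u^2 + 16*u + 12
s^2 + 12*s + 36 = (s + 6)^2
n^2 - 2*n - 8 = (n - 4)*(n + 2)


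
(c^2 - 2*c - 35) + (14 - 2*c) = c^2 - 4*c - 21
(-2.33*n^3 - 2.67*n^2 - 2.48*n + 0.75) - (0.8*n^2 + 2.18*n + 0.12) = -2.33*n^3 - 3.47*n^2 - 4.66*n + 0.63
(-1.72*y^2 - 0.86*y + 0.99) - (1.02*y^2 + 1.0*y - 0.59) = -2.74*y^2 - 1.86*y + 1.58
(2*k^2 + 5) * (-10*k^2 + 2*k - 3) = -20*k^4 + 4*k^3 - 56*k^2 + 10*k - 15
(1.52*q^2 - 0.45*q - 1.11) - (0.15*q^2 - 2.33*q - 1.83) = 1.37*q^2 + 1.88*q + 0.72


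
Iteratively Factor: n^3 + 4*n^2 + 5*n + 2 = (n + 1)*(n^2 + 3*n + 2) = (n + 1)^2*(n + 2)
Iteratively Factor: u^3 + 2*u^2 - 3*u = (u + 3)*(u^2 - u) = (u - 1)*(u + 3)*(u)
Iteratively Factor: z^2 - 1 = (z + 1)*(z - 1)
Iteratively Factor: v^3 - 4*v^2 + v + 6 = (v - 3)*(v^2 - v - 2) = (v - 3)*(v + 1)*(v - 2)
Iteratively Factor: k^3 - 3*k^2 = (k)*(k^2 - 3*k) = k*(k - 3)*(k)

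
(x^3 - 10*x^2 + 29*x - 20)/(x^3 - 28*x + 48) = (x^2 - 6*x + 5)/(x^2 + 4*x - 12)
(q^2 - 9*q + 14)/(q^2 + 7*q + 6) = (q^2 - 9*q + 14)/(q^2 + 7*q + 6)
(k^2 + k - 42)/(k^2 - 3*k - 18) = (k + 7)/(k + 3)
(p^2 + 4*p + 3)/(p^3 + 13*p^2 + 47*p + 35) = (p + 3)/(p^2 + 12*p + 35)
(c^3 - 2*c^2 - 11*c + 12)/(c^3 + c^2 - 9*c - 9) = (c^2 - 5*c + 4)/(c^2 - 2*c - 3)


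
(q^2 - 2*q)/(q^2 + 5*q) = (q - 2)/(q + 5)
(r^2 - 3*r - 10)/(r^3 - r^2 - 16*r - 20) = 1/(r + 2)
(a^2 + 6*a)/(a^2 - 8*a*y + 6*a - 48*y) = a/(a - 8*y)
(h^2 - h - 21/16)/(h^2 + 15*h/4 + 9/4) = (h - 7/4)/(h + 3)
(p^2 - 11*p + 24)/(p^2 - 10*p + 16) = (p - 3)/(p - 2)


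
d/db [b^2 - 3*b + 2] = 2*b - 3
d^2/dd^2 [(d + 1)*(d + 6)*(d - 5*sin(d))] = 5*d^2*sin(d) + 35*d*sin(d) - 20*d*cos(d) + 6*d + 20*sin(d) - 70*cos(d) + 14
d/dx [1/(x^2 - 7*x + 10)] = (7 - 2*x)/(x^2 - 7*x + 10)^2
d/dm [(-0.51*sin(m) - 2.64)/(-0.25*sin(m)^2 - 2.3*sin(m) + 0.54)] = (-1.32*sin(m) + 0.06375*cos(2*m) - 6.41115)*cos(m)/(0.25*sin(m)^2 + 2.3*sin(m) - 0.54)^2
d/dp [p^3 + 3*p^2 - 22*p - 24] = 3*p^2 + 6*p - 22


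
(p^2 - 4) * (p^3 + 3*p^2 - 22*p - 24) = p^5 + 3*p^4 - 26*p^3 - 36*p^2 + 88*p + 96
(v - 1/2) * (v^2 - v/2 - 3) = v^3 - v^2 - 11*v/4 + 3/2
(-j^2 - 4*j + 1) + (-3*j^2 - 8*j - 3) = -4*j^2 - 12*j - 2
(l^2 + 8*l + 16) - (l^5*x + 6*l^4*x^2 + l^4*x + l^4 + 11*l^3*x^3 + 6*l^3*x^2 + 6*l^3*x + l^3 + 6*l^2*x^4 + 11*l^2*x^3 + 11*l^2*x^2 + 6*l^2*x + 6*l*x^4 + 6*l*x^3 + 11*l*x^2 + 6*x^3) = -l^5*x - 6*l^4*x^2 - l^4*x - l^4 - 11*l^3*x^3 - 6*l^3*x^2 - 6*l^3*x - l^3 - 6*l^2*x^4 - 11*l^2*x^3 - 11*l^2*x^2 - 6*l^2*x + l^2 - 6*l*x^4 - 6*l*x^3 - 11*l*x^2 + 8*l - 6*x^3 + 16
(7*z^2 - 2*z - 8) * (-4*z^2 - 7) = -28*z^4 + 8*z^3 - 17*z^2 + 14*z + 56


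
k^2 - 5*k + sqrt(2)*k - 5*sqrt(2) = (k - 5)*(k + sqrt(2))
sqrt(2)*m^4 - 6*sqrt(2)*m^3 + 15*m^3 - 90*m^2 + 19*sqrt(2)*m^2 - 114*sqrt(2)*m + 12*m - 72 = (m - 6)*(m + sqrt(2))*(m + 6*sqrt(2))*(sqrt(2)*m + 1)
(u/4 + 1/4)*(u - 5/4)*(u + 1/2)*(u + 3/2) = u^4/4 + 7*u^3/16 - u^2/4 - 43*u/64 - 15/64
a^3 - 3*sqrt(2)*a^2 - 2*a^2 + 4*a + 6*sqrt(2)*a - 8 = (a - 2)*(a - 2*sqrt(2))*(a - sqrt(2))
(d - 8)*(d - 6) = d^2 - 14*d + 48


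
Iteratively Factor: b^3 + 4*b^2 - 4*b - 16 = (b + 2)*(b^2 + 2*b - 8) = (b + 2)*(b + 4)*(b - 2)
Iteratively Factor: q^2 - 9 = (q + 3)*(q - 3)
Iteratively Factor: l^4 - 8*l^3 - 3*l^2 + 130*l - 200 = (l - 5)*(l^3 - 3*l^2 - 18*l + 40) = (l - 5)*(l + 4)*(l^2 - 7*l + 10) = (l - 5)^2*(l + 4)*(l - 2)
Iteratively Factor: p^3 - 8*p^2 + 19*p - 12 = (p - 4)*(p^2 - 4*p + 3) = (p - 4)*(p - 1)*(p - 3)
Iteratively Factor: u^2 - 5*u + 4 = (u - 4)*(u - 1)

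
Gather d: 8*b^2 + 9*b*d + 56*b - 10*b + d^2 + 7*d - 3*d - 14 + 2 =8*b^2 + 46*b + d^2 + d*(9*b + 4) - 12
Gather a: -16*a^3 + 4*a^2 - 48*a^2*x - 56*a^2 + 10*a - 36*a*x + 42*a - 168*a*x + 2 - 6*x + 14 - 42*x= -16*a^3 + a^2*(-48*x - 52) + a*(52 - 204*x) - 48*x + 16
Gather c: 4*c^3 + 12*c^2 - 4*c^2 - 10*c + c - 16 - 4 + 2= 4*c^3 + 8*c^2 - 9*c - 18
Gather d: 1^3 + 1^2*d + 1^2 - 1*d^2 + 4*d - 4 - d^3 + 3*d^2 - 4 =-d^3 + 2*d^2 + 5*d - 6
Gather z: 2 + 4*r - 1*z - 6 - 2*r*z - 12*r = -8*r + z*(-2*r - 1) - 4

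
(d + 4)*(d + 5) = d^2 + 9*d + 20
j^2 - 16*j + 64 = (j - 8)^2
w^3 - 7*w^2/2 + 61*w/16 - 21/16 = (w - 7/4)*(w - 1)*(w - 3/4)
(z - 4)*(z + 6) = z^2 + 2*z - 24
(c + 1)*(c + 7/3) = c^2 + 10*c/3 + 7/3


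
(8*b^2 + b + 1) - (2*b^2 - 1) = 6*b^2 + b + 2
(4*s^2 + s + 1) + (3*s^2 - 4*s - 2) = 7*s^2 - 3*s - 1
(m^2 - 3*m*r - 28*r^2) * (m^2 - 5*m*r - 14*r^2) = m^4 - 8*m^3*r - 27*m^2*r^2 + 182*m*r^3 + 392*r^4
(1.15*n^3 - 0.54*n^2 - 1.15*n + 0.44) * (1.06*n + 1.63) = 1.219*n^4 + 1.3021*n^3 - 2.0992*n^2 - 1.4081*n + 0.7172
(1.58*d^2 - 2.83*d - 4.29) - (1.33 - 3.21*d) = 1.58*d^2 + 0.38*d - 5.62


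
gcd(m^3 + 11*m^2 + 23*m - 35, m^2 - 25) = m + 5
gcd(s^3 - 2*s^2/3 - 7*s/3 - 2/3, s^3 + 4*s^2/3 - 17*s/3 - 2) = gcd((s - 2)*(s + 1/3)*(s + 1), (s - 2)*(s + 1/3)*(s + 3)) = s^2 - 5*s/3 - 2/3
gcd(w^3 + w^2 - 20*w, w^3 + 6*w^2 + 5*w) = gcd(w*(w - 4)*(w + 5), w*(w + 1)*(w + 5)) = w^2 + 5*w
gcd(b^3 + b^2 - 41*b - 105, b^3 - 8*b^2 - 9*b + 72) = b + 3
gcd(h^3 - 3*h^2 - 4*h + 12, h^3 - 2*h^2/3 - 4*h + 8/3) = h^2 - 4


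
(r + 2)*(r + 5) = r^2 + 7*r + 10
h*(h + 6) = h^2 + 6*h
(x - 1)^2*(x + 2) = x^3 - 3*x + 2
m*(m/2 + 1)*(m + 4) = m^3/2 + 3*m^2 + 4*m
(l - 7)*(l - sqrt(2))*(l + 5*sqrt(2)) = l^3 - 7*l^2 + 4*sqrt(2)*l^2 - 28*sqrt(2)*l - 10*l + 70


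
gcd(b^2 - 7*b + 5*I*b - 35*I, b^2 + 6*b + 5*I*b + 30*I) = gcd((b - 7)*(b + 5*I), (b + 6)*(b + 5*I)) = b + 5*I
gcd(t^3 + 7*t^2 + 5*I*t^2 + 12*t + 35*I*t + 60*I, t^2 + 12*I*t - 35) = t + 5*I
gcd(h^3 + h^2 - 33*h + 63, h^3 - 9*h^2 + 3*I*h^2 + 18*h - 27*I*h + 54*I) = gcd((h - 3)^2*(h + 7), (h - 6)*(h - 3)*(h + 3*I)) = h - 3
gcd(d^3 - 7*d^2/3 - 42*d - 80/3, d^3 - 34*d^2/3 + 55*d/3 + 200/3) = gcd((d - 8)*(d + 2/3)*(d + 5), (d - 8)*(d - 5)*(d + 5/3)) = d - 8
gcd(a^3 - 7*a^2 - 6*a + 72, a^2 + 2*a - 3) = a + 3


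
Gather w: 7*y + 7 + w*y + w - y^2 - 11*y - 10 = w*(y + 1) - y^2 - 4*y - 3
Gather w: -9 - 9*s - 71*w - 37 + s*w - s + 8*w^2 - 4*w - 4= -10*s + 8*w^2 + w*(s - 75) - 50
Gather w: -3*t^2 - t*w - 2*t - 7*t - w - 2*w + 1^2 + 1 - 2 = -3*t^2 - 9*t + w*(-t - 3)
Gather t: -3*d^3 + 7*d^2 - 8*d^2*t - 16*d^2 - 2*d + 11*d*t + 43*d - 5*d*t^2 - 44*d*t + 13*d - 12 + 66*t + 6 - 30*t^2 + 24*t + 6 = -3*d^3 - 9*d^2 + 54*d + t^2*(-5*d - 30) + t*(-8*d^2 - 33*d + 90)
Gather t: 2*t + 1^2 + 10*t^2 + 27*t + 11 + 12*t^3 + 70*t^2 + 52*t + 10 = 12*t^3 + 80*t^2 + 81*t + 22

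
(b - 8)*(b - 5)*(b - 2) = b^3 - 15*b^2 + 66*b - 80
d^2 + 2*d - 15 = (d - 3)*(d + 5)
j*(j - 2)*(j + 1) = j^3 - j^2 - 2*j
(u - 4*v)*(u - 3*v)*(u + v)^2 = u^4 - 5*u^3*v - u^2*v^2 + 17*u*v^3 + 12*v^4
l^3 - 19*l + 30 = (l - 3)*(l - 2)*(l + 5)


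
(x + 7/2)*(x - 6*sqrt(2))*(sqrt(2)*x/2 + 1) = sqrt(2)*x^3/2 - 5*x^2 + 7*sqrt(2)*x^2/4 - 35*x/2 - 6*sqrt(2)*x - 21*sqrt(2)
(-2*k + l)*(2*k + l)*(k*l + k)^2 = -4*k^4*l^2 - 8*k^4*l - 4*k^4 + k^2*l^4 + 2*k^2*l^3 + k^2*l^2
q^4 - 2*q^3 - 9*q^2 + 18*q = q*(q - 3)*(q - 2)*(q + 3)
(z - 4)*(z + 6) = z^2 + 2*z - 24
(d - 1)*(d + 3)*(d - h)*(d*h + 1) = d^4*h - d^3*h^2 + 2*d^3*h + d^3 - 2*d^2*h^2 - 4*d^2*h + 2*d^2 + 3*d*h^2 - 2*d*h - 3*d + 3*h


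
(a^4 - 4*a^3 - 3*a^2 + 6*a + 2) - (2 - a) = a^4 - 4*a^3 - 3*a^2 + 7*a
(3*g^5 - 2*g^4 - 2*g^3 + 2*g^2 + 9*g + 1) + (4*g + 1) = 3*g^5 - 2*g^4 - 2*g^3 + 2*g^2 + 13*g + 2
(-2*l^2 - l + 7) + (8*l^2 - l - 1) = 6*l^2 - 2*l + 6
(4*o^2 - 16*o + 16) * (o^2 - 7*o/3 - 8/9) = 4*o^4 - 76*o^3/3 + 448*o^2/9 - 208*o/9 - 128/9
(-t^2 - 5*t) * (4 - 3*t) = 3*t^3 + 11*t^2 - 20*t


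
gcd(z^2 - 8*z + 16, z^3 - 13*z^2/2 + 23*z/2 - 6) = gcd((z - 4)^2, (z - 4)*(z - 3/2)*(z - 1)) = z - 4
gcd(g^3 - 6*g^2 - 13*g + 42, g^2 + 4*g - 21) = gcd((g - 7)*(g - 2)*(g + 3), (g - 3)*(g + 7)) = 1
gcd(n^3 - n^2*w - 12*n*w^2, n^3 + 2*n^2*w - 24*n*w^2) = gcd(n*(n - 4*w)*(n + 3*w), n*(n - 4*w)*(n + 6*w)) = -n^2 + 4*n*w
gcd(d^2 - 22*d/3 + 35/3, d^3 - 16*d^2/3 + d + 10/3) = d - 5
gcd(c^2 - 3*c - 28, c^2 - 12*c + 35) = c - 7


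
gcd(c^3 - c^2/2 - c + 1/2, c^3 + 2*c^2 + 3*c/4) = 1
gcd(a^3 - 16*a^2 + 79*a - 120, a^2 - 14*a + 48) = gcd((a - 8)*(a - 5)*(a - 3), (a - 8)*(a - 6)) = a - 8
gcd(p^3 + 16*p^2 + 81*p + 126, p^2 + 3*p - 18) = p + 6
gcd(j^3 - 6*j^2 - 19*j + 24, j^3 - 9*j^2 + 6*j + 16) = j - 8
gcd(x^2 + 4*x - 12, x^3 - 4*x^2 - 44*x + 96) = x^2 + 4*x - 12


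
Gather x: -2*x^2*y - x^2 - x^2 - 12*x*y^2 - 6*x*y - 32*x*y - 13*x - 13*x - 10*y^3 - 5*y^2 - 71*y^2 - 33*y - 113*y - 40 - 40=x^2*(-2*y - 2) + x*(-12*y^2 - 38*y - 26) - 10*y^3 - 76*y^2 - 146*y - 80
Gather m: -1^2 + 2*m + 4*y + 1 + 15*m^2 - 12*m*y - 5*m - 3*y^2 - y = 15*m^2 + m*(-12*y - 3) - 3*y^2 + 3*y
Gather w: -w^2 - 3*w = -w^2 - 3*w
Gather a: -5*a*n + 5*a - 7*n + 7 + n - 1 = a*(5 - 5*n) - 6*n + 6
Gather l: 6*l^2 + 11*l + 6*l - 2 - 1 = 6*l^2 + 17*l - 3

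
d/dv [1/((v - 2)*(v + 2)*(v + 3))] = (-(v - 2)*(v + 2) - (v - 2)*(v + 3) - (v + 2)*(v + 3))/((v - 2)^2*(v + 2)^2*(v + 3)^2)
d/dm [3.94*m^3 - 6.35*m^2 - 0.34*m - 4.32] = 11.82*m^2 - 12.7*m - 0.34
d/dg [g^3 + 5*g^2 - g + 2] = 3*g^2 + 10*g - 1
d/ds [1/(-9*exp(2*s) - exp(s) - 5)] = (18*exp(s) + 1)*exp(s)/(9*exp(2*s) + exp(s) + 5)^2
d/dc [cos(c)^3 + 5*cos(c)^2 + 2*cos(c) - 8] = (3*sin(c)^2 - 10*cos(c) - 5)*sin(c)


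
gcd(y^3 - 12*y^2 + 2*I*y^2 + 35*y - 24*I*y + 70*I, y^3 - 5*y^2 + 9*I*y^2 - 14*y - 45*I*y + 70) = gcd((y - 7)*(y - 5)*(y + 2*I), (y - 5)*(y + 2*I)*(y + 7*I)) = y^2 + y*(-5 + 2*I) - 10*I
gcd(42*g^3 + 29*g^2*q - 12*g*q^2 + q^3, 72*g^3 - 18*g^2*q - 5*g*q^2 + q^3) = -6*g + q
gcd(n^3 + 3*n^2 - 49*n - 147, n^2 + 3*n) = n + 3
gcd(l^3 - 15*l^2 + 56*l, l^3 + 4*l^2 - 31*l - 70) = 1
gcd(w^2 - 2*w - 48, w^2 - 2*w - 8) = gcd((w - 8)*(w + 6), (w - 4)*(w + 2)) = 1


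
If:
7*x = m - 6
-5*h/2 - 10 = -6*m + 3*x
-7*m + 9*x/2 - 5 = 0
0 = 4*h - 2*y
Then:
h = -2704/445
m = -124/89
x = -94/89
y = -5408/445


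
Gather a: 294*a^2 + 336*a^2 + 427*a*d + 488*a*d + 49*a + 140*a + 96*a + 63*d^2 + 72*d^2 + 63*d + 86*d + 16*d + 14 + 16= 630*a^2 + a*(915*d + 285) + 135*d^2 + 165*d + 30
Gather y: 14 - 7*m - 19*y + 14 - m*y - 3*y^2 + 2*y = -7*m - 3*y^2 + y*(-m - 17) + 28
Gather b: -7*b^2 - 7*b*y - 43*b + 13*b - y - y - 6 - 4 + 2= -7*b^2 + b*(-7*y - 30) - 2*y - 8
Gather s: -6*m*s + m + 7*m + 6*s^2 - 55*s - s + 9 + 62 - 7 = 8*m + 6*s^2 + s*(-6*m - 56) + 64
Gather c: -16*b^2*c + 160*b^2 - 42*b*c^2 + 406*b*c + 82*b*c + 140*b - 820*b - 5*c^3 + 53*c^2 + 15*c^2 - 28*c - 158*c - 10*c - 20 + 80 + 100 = 160*b^2 - 680*b - 5*c^3 + c^2*(68 - 42*b) + c*(-16*b^2 + 488*b - 196) + 160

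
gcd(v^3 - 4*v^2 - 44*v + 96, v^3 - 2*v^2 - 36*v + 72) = v^2 + 4*v - 12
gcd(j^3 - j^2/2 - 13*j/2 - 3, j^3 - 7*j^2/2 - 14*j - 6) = j^2 + 5*j/2 + 1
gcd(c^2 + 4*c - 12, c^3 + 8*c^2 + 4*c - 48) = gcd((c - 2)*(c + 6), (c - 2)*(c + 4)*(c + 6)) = c^2 + 4*c - 12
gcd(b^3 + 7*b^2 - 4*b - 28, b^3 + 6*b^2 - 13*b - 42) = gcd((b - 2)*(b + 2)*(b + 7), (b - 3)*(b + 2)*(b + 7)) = b^2 + 9*b + 14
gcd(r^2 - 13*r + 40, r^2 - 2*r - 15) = r - 5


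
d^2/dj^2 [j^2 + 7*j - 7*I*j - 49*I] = 2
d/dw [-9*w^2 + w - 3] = 1 - 18*w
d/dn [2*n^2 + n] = 4*n + 1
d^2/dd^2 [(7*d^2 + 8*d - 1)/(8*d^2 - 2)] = (128*d^3 + 36*d^2 + 96*d + 3)/(64*d^6 - 48*d^4 + 12*d^2 - 1)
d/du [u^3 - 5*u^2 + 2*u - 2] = 3*u^2 - 10*u + 2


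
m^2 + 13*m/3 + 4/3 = (m + 1/3)*(m + 4)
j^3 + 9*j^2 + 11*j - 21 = (j - 1)*(j + 3)*(j + 7)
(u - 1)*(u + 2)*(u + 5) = u^3 + 6*u^2 + 3*u - 10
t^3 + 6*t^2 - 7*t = t*(t - 1)*(t + 7)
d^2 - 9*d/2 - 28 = (d - 8)*(d + 7/2)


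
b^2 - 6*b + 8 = (b - 4)*(b - 2)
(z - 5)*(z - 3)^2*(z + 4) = z^4 - 7*z^3 - 5*z^2 + 111*z - 180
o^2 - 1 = (o - 1)*(o + 1)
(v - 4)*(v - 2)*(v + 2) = v^3 - 4*v^2 - 4*v + 16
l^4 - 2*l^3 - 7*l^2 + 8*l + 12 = (l - 3)*(l - 2)*(l + 1)*(l + 2)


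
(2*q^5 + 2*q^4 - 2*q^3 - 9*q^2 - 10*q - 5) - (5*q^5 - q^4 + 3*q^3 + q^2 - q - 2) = -3*q^5 + 3*q^4 - 5*q^3 - 10*q^2 - 9*q - 3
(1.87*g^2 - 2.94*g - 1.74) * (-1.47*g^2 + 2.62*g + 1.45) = -2.7489*g^4 + 9.2212*g^3 - 2.4335*g^2 - 8.8218*g - 2.523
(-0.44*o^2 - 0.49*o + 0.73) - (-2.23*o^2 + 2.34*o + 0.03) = 1.79*o^2 - 2.83*o + 0.7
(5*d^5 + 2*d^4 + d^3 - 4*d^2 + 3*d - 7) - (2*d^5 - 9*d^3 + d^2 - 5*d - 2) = 3*d^5 + 2*d^4 + 10*d^3 - 5*d^2 + 8*d - 5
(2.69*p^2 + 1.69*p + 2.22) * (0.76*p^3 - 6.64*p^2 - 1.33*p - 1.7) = 2.0444*p^5 - 16.5772*p^4 - 13.1121*p^3 - 21.5615*p^2 - 5.8256*p - 3.774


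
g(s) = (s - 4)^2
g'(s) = 2*s - 8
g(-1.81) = 33.76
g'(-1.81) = -11.62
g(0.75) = 10.56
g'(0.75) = -6.50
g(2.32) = 2.82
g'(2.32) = -3.36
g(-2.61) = 43.69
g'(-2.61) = -13.22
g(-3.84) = 61.47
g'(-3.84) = -15.68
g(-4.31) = 69.06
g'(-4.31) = -16.62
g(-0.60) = 21.16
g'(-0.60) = -9.20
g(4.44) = 0.19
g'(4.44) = 0.88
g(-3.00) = 49.00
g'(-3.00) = -14.00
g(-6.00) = 100.00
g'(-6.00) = -20.00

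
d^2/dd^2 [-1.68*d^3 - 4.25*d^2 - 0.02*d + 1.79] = -10.08*d - 8.5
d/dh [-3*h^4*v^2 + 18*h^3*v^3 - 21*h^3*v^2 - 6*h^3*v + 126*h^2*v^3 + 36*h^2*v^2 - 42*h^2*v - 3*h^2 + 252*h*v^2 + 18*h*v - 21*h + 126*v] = -12*h^3*v^2 + 54*h^2*v^3 - 63*h^2*v^2 - 18*h^2*v + 252*h*v^3 + 72*h*v^2 - 84*h*v - 6*h + 252*v^2 + 18*v - 21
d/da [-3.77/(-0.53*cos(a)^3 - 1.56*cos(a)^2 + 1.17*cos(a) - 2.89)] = (5.9943*cos(a)^2 + 11.7624*cos(a) - 4.4109)*sin(a)/(0.53*cos(a)^3 + 1.56*cos(a)^2 - 1.17*cos(a) + 2.89)^2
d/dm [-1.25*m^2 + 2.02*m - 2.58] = 2.02 - 2.5*m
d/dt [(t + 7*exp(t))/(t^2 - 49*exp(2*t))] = (7*exp(t) - 1)/(t^2 - 14*t*exp(t) + 49*exp(2*t))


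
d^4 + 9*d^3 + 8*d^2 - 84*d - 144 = (d - 3)*(d + 2)*(d + 4)*(d + 6)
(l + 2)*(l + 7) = l^2 + 9*l + 14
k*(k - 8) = k^2 - 8*k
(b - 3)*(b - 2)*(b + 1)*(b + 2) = b^4 - 2*b^3 - 7*b^2 + 8*b + 12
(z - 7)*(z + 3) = z^2 - 4*z - 21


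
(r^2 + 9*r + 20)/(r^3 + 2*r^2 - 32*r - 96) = (r + 5)/(r^2 - 2*r - 24)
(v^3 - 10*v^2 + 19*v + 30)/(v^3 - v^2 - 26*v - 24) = (v - 5)/(v + 4)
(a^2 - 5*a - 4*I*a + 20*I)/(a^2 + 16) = (a - 5)/(a + 4*I)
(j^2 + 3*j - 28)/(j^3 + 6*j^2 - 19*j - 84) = 1/(j + 3)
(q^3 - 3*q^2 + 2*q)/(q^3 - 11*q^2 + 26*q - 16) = q/(q - 8)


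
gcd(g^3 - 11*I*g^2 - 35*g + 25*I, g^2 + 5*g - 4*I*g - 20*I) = 1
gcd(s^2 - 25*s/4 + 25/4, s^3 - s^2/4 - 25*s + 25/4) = s - 5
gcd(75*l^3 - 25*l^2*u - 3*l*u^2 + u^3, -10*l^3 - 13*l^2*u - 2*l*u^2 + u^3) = -5*l + u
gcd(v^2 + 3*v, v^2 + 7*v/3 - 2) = v + 3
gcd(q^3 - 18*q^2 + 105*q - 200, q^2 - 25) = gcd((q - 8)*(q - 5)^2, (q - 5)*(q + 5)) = q - 5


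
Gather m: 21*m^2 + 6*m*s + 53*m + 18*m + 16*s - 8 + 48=21*m^2 + m*(6*s + 71) + 16*s + 40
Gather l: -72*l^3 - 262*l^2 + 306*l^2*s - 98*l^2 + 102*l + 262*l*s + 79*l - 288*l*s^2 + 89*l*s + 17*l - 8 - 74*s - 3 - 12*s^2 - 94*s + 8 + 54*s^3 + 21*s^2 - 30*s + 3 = -72*l^3 + l^2*(306*s - 360) + l*(-288*s^2 + 351*s + 198) + 54*s^3 + 9*s^2 - 198*s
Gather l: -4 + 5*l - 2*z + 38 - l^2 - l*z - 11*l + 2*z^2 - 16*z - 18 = -l^2 + l*(-z - 6) + 2*z^2 - 18*z + 16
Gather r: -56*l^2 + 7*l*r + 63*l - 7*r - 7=-56*l^2 + 63*l + r*(7*l - 7) - 7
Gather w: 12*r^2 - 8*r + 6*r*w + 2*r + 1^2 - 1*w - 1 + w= 12*r^2 + 6*r*w - 6*r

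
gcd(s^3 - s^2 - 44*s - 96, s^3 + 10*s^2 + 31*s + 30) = s + 3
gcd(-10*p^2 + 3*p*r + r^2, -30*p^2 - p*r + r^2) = 5*p + r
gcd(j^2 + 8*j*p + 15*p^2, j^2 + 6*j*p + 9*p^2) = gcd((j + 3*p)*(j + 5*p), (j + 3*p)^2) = j + 3*p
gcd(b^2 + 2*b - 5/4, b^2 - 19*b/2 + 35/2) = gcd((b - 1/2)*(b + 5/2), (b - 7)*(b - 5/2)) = 1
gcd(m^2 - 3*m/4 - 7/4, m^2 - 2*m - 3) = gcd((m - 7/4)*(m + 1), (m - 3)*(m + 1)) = m + 1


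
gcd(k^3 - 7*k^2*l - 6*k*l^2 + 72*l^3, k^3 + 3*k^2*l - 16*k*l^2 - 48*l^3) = k^2 - k*l - 12*l^2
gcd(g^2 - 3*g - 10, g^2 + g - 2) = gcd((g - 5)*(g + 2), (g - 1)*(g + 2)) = g + 2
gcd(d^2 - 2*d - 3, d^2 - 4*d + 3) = d - 3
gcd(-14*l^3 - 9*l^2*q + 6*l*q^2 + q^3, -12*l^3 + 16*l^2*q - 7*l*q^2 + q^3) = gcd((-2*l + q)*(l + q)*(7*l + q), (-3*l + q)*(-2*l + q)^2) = -2*l + q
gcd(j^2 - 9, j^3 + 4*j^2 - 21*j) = j - 3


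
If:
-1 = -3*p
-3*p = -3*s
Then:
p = 1/3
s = 1/3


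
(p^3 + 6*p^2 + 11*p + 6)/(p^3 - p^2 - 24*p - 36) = (p + 1)/(p - 6)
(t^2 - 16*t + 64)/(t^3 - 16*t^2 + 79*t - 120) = (t - 8)/(t^2 - 8*t + 15)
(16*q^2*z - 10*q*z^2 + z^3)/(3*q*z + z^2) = (16*q^2 - 10*q*z + z^2)/(3*q + z)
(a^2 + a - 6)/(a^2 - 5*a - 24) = (a - 2)/(a - 8)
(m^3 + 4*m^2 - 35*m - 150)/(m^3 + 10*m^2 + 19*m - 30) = (m^2 - m - 30)/(m^2 + 5*m - 6)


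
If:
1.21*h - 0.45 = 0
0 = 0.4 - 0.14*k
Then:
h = 0.37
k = 2.86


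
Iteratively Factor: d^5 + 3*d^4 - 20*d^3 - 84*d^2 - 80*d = (d - 5)*(d^4 + 8*d^3 + 20*d^2 + 16*d) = (d - 5)*(d + 4)*(d^3 + 4*d^2 + 4*d) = (d - 5)*(d + 2)*(d + 4)*(d^2 + 2*d) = (d - 5)*(d + 2)^2*(d + 4)*(d)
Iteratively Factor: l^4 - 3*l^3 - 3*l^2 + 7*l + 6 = (l - 3)*(l^3 - 3*l - 2) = (l - 3)*(l + 1)*(l^2 - l - 2) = (l - 3)*(l - 2)*(l + 1)*(l + 1)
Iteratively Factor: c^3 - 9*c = (c + 3)*(c^2 - 3*c) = c*(c + 3)*(c - 3)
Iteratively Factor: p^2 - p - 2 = (p - 2)*(p + 1)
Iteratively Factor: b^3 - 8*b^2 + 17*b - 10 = (b - 2)*(b^2 - 6*b + 5) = (b - 5)*(b - 2)*(b - 1)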